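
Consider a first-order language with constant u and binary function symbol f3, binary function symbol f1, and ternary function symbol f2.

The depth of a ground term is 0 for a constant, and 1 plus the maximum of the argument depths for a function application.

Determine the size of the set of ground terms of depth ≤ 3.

If N_k denotes the number of depth-≤k ground terms, the 1 constant gives N_0 = 1, and each function symbol of arity r contributes N_{k-1}^r new terms at level k: N_k = 1 + N_{k-1}^2 + N_{k-1}^2 + N_{k-1}^3.
N_0 = 1
N_1 = 1 + 1^2 + 1^2 + 1^3 = 4
N_2 = 1 + 4^2 + 4^2 + 4^3 = 97
N_3 = 1 + 97^2 + 97^2 + 97^3 = 931492

931492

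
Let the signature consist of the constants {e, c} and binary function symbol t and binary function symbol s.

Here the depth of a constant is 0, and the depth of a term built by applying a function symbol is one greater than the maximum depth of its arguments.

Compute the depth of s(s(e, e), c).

2

depth(s(e, e)) = 1 + max(0, 0) = 1
depth(s(s(e, e), c)) = 1 + max(1, 0) = 2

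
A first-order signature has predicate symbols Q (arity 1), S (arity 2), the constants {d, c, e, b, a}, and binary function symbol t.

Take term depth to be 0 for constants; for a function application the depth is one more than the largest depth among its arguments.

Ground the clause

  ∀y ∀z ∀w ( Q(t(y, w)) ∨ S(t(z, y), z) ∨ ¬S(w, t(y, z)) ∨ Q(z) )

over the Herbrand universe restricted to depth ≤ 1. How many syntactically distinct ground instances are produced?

Ground terms of depth ≤ 1:
  Let N_k count ground terms of depth at most k. Each non-constant term of depth ≤ k is some function symbol applied to depth-≤(k−1) arguments, giving N_k = 5 + N_{k-1}^2.
  N_0 = 5
  N_1 = 5 + 5^2 = 30
So there are 30 ground terms available for substitution.
Each of y, z, w ranges independently over the available ground terms, and distinct assignments produce distinct instances.
Number of ground instances = 30^3 = 27000.

27000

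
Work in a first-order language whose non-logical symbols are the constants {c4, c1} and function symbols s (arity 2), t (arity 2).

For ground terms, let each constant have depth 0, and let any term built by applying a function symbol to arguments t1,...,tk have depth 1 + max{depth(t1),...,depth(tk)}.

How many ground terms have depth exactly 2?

If N_k denotes the number of depth-≤k ground terms, the 2 constants give N_0 = 2, and each function symbol of arity r contributes N_{k-1}^r new terms at level k: N_k = 2 + N_{k-1}^2 + N_{k-1}^2.
N_0 = 2
N_1 = 2 + 2^2 + 2^2 = 10
N_2 = 2 + 10^2 + 10^2 = 202
Terms of depth exactly 2: N_2 − N_1 = 202 − 10 = 192.

192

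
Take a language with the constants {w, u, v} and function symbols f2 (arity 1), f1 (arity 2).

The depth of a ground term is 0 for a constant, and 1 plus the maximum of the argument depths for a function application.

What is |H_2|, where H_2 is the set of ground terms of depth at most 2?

Write N_k for the number of ground terms of depth ≤ k. A term of depth ≤ k is either a constant or a function symbol applied to arguments of depth ≤ k−1, so N_k = 3 + N_{k-1} + N_{k-1}^2.
N_0 = 3
N_1 = 3 + 3 + 3^2 = 15
N_2 = 3 + 15 + 15^2 = 243

243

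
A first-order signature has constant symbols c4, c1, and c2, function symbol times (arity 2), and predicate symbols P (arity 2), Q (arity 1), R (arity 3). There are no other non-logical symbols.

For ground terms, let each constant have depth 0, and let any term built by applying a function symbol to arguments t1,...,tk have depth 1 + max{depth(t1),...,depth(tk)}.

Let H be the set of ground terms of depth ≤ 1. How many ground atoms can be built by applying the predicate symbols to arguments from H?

1884

First count ground terms of depth ≤ 1.
Let N_k count ground terms of depth at most k. Each non-constant term of depth ≤ k is some function symbol applied to depth-≤(k−1) arguments, giving N_k = 3 + N_{k-1}^2.
N_0 = 3
N_1 = 3 + 3^2 = 12
So |H| = 12.
A ground atom is a predicate applied to a tuple of terms from H, so the count is the sum over predicates of |H|^arity:
  P: 12^2 = 144;  Q: 12;  R: 12^3 = 1728
Total ground atoms: 144 + 12 + 1728 = 1884.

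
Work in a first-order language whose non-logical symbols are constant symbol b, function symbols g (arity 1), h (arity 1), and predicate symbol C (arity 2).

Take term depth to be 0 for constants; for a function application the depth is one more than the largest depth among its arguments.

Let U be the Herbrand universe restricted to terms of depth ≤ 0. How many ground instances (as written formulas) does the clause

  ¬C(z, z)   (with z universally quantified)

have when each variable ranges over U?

1

Ground terms of depth ≤ 0:
  Let N_k count ground terms of depth at most k. Each non-constant term of depth ≤ k is some function symbol applied to depth-≤(k−1) arguments, giving N_k = 1 + N_{k-1} + N_{k-1}.
  N_0 = 1
So there is exactly 1 ground term available for substitution.
There is 1 variable to instantiate (z),  occurring in at least one literal, so different choices give different ground instances.
Number of ground instances = 1.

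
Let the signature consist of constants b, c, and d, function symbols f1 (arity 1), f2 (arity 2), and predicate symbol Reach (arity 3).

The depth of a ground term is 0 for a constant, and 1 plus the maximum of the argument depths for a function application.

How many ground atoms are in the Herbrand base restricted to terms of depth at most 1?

First count ground terms of depth ≤ 1.
Count level by level. With function symbols f1/1, f2/2, the terms of depth ≤ k are the 3 constants together with each function applied to depth-≤(k−1) tuples, so N_k = 3 + N_{k-1} + N_{k-1}^2.
N_0 = 3
N_1 = 3 + 3 + 3^2 = 15
So |H| = 15.
Each predicate of arity r yields |H|^r ground atoms (one per choice of an r-tuple from H):
  Reach: 15^3 = 3375
Total ground atoms: 3375.

3375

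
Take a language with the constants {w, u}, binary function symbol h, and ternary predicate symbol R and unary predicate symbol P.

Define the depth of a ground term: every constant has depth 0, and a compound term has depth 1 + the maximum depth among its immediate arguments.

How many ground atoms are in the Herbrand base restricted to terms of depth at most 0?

10

First count ground terms of depth ≤ 0.
Let N_k count ground terms of depth at most k. Each non-constant term of depth ≤ k is some function symbol applied to depth-≤(k−1) arguments, giving N_k = 2 + N_{k-1}^2.
N_0 = 2
So |H| = 2.
A ground atom is a predicate applied to a tuple of terms from H, so the count is the sum over predicates of |H|^arity:
  R: 2^3 = 8;  P: 2
Total ground atoms: 8 + 2 = 10.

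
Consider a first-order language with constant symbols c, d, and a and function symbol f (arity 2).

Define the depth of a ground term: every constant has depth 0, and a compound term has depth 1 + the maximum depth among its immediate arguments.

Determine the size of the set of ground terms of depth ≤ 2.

If N_k denotes the number of depth-≤k ground terms, the 3 constants give N_0 = 3, and each function symbol of arity r contributes N_{k-1}^r new terms at level k: N_k = 3 + N_{k-1}^2.
N_0 = 3
N_1 = 3 + 3^2 = 12
N_2 = 3 + 12^2 = 147

147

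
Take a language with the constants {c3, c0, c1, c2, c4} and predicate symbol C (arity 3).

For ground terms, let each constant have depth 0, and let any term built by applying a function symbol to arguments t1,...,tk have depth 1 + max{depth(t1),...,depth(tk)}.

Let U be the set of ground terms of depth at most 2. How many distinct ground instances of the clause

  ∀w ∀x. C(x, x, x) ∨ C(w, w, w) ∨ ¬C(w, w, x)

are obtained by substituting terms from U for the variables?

Ground terms of depth ≤ 2:
  With no function symbols every ground term is a constant, so there are exactly 5 ground terms at every depth bound.
  N_0 = 5
  N_1 = 5
  N_2 = 5
  Explicitly: c3, c0, c1, c2, c4.
So there are 5 ground terms available for substitution.
There are 2 variables to instantiate (w, x), each occurring in at least one literal, so different choices give different ground instances.
Number of ground instances = 5^2 = 25.

25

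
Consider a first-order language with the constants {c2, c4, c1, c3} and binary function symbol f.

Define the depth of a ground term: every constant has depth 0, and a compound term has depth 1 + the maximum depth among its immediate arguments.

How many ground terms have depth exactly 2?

384

Count level by level. With function symbols f/2, the terms of depth ≤ k are the 4 constants together with each function applied to depth-≤(k−1) tuples, so N_k = 4 + N_{k-1}^2.
N_0 = 4
N_1 = 4 + 4^2 = 20
N_2 = 4 + 20^2 = 404
Terms of depth exactly 2: N_2 − N_1 = 404 − 20 = 384.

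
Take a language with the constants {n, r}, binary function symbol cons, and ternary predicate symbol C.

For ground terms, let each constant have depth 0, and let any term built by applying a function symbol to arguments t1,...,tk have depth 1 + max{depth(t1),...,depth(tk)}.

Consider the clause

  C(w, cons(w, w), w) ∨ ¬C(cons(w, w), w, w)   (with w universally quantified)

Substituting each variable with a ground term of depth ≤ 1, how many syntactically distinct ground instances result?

6

Ground terms of depth ≤ 1:
  Let N_k count ground terms of depth at most k. Each non-constant term of depth ≤ k is some function symbol applied to depth-≤(k−1) arguments, giving N_k = 2 + N_{k-1}^2.
  N_0 = 2
  N_1 = 2 + 2^2 = 6
  Explicitly: n, r, cons(n, n), cons(n, r), cons(r, n), cons(r, r).
So there are 6 ground terms available for substitution.
The clause has 1 distinct variable (w), which appears in the body. In the free term algebra distinct substitutions yield syntactically distinct ground instances.
Number of ground instances = 6.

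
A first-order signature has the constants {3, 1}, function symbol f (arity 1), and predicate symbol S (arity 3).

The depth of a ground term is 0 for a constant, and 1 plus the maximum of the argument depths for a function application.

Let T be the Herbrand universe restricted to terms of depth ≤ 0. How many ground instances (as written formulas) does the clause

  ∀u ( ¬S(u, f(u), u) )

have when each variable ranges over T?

2

Ground terms of depth ≤ 0:
  Let N_k count ground terms of depth at most k. Each non-constant term of depth ≤ k is some function symbol applied to depth-≤(k−1) arguments, giving N_k = 2 + N_{k-1}.
  N_0 = 2
  Explicitly: 3, 1.
So there are 2 ground terms available for substitution.
The body mentions the single quantified variable u; since ground terms form a free algebra, no two substitutions collapse to the same formula.
Number of ground instances = 2.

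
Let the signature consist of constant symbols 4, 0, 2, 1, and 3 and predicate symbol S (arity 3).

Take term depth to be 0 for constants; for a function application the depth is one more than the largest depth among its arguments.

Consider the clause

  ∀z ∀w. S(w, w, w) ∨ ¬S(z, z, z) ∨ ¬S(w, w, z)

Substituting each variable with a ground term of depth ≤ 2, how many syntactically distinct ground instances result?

25

Ground terms of depth ≤ 2:
  With no function symbols every ground term is a constant, so there are exactly 5 ground terms at every depth bound.
  N_0 = 5
  N_1 = 5
  N_2 = 5
So there are 5 ground terms available for substitution.
The body mentions every one of the 2 quantified variables; since ground terms form a free algebra, no two substitutions collapse to the same formula.
Number of ground instances = 5^2 = 25.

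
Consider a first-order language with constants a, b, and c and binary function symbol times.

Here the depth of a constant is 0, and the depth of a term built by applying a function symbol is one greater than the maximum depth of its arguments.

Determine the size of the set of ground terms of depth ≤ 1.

Write N_k for the number of ground terms of depth ≤ k. A term of depth ≤ k is either a constant or a function symbol applied to arguments of depth ≤ k−1, so N_k = 3 + N_{k-1}^2.
N_0 = 3
N_1 = 3 + 3^2 = 12
Explicitly: a, b, c, times(a, a), times(a, b), times(a, c), times(b, a), times(b, b), times(b, c), times(c, a), times(c, b), times(c, c).

12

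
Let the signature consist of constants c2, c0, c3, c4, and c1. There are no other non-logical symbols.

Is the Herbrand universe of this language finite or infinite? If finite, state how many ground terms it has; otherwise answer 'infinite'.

5

There are no function symbols, so every ground term is one of the 5 constants.
The Herbrand universe is {c2, c0, c3, c4, c1}, which is finite with 5 elements.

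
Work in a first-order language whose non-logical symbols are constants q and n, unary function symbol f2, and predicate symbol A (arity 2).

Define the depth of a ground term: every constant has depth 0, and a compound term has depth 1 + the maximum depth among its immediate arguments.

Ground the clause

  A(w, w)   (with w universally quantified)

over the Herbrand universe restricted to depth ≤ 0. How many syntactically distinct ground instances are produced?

Ground terms of depth ≤ 0:
  Let N_k = |{terms of depth ≤ k}|. Then N_0 = 2 and N_k = 2 + N_{k-1} for k ≥ 1 (one summand per function symbol, arity giving the exponent).
  N_0 = 2
  Explicitly: q, n.
So there are 2 ground terms available for substitution.
The body mentions the single quantified variable w; since ground terms form a free algebra, no two substitutions collapse to the same formula.
Number of ground instances = 2.

2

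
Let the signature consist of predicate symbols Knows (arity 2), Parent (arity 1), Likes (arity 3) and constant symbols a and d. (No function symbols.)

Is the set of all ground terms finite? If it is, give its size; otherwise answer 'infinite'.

2

There are no function symbols, so every ground term is one of the 2 constants.
The Herbrand universe is {a, d}, which is finite with 2 elements.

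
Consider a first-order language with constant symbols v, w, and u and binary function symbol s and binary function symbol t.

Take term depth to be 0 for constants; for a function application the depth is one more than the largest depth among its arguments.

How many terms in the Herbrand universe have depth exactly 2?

864

Write N_k for the number of ground terms of depth ≤ k. A term of depth ≤ k is either a constant or a function symbol applied to arguments of depth ≤ k−1, so N_k = 3 + N_{k-1}^2 + N_{k-1}^2.
N_0 = 3
N_1 = 3 + 3^2 + 3^2 = 21
N_2 = 3 + 21^2 + 21^2 = 885
Terms of depth exactly 2: N_2 − N_1 = 885 − 21 = 864.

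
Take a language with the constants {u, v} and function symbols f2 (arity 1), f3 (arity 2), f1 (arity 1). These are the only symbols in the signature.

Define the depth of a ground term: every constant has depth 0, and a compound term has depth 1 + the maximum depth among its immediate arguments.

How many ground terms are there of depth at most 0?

Count level by level. With function symbols f2/1, f3/2, f1/1, the terms of depth ≤ k are the 2 constants together with each function applied to depth-≤(k−1) tuples, so N_k = 2 + N_{k-1} + N_{k-1}^2 + N_{k-1}.
N_0 = 2

2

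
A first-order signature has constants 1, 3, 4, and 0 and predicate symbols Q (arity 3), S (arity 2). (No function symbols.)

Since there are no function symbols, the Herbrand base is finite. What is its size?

With no function symbols, the Herbrand universe is just the 4 constants.
Ground atoms per predicate: Q: 4^3 = 64, S: 4^2 = 16.
Herbrand base size = 64 + 16 = 80.

80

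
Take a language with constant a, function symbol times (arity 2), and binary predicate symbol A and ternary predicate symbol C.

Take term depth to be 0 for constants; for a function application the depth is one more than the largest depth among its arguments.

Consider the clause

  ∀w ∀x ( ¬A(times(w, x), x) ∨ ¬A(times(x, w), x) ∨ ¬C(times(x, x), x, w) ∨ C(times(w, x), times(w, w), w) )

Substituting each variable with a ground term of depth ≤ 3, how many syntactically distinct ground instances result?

676

Ground terms of depth ≤ 3:
  Write N_k for the number of ground terms of depth ≤ k. A term of depth ≤ k is either a constant or a function symbol applied to arguments of depth ≤ k−1, so N_k = 1 + N_{k-1}^2.
  N_0 = 1
  N_1 = 1 + 1^2 = 2
  N_2 = 1 + 2^2 = 5
  N_3 = 1 + 5^2 = 26
So there are 26 ground terms available for substitution.
The body mentions every one of the 2 quantified variables; since ground terms form a free algebra, no two substitutions collapse to the same formula.
Number of ground instances = 26^2 = 676.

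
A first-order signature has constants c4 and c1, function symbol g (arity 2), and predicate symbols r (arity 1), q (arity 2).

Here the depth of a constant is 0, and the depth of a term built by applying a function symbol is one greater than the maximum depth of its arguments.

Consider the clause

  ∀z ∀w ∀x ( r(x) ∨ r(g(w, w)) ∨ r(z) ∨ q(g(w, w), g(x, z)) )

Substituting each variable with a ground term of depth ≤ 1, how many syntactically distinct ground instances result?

216

Ground terms of depth ≤ 1:
  Let N_k count ground terms of depth at most k. Each non-constant term of depth ≤ k is some function symbol applied to depth-≤(k−1) arguments, giving N_k = 2 + N_{k-1}^2.
  N_0 = 2
  N_1 = 2 + 2^2 = 6
  Explicitly: c4, c1, g(c4, c4), g(c4, c1), g(c1, c4), g(c1, c1).
So there are 6 ground terms available for substitution.
The clause has 3 distinct variables (z, w, x), each appearing in the body. In the free term algebra distinct substitutions yield syntactically distinct ground instances.
Number of ground instances = 6^3 = 216.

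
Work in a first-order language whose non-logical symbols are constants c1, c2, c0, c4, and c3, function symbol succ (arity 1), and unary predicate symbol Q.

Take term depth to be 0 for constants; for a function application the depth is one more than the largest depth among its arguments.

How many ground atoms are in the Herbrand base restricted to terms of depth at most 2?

15

First count ground terms of depth ≤ 2.
Write N_k for the number of ground terms of depth ≤ k. A term of depth ≤ k is either a constant or a function symbol applied to arguments of depth ≤ k−1, so N_k = 5 + N_{k-1}.
N_0 = 5
N_1 = 5 + 5 = 10
N_2 = 5 + 10 = 15
So |H| = 15.
Ground atoms are formed by filling each argument slot of a predicate with a term from H, so an r-ary predicate gives |H|^r atoms:
  Q: 15
Total ground atoms: 15.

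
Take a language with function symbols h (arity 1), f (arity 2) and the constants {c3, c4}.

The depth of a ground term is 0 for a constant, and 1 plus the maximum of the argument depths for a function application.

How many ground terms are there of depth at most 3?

Write N_k for the number of ground terms of depth ≤ k. A term of depth ≤ k is either a constant or a function symbol applied to arguments of depth ≤ k−1, so N_k = 2 + N_{k-1} + N_{k-1}^2.
N_0 = 2
N_1 = 2 + 2 + 2^2 = 8
N_2 = 2 + 8 + 8^2 = 74
N_3 = 2 + 74 + 74^2 = 5552

5552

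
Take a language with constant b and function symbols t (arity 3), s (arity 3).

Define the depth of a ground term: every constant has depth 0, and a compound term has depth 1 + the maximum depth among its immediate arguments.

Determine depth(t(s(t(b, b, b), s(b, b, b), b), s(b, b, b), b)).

depth(t(b, b, b)) = 1 + max(0, 0, 0) = 1
depth(s(b, b, b)) = 1 + max(0, 0, 0) = 1
depth(s(t(b, b, b), s(b, b, b), b)) = 1 + max(1, 1, 0) = 2
depth(t(s(t(b, b, b), s(b, b, b), b), s(b, b, b), b)) = 1 + max(2, 1, 0) = 3

3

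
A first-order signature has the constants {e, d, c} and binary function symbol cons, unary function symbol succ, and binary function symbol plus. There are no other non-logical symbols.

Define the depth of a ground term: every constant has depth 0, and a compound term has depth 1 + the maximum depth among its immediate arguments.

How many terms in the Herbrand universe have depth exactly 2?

1155

Let N_k count ground terms of depth at most k. Each non-constant term of depth ≤ k is some function symbol applied to depth-≤(k−1) arguments, giving N_k = 3 + N_{k-1}^2 + N_{k-1} + N_{k-1}^2.
N_0 = 3
N_1 = 3 + 3^2 + 3 + 3^2 = 24
N_2 = 3 + 24^2 + 24 + 24^2 = 1179
Terms of depth exactly 2: N_2 − N_1 = 1179 − 24 = 1155.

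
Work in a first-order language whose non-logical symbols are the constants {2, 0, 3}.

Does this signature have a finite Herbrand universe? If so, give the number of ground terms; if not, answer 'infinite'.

There are no function symbols, so every ground term is one of the 3 constants.
The Herbrand universe is {2, 0, 3}, which is finite with 3 elements.

3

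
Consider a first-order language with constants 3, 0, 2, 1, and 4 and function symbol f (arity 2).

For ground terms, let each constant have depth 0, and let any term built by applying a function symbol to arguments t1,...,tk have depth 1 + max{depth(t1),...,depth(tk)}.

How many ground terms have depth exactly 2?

Let N_k = |{terms of depth ≤ k}|. Then N_0 = 5 and N_k = 5 + N_{k-1}^2 for k ≥ 1 (one summand per function symbol, arity giving the exponent).
N_0 = 5
N_1 = 5 + 5^2 = 30
N_2 = 5 + 30^2 = 905
Terms of depth exactly 2: N_2 − N_1 = 905 − 30 = 875.

875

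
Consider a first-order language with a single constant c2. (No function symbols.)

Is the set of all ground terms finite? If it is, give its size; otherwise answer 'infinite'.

1

There are no function symbols, so the only ground term is the single constant.
The Herbrand universe is {c2}, finite with 1 element.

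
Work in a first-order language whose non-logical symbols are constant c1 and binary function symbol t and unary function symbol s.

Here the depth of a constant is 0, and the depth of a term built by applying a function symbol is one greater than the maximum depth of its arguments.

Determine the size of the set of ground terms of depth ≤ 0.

1

Let N_k = |{terms of depth ≤ k}|. Then N_0 = 1 and N_k = 1 + N_{k-1}^2 + N_{k-1} for k ≥ 1 (one summand per function symbol, arity giving the exponent).
N_0 = 1
Explicitly: c1.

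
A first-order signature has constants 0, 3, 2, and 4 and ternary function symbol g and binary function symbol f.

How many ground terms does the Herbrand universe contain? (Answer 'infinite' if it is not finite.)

The signature has at least one function symbol (g, arity 3) and at least one constant (0).
Iterating g gives infinitely many distinct ground terms: 0, g(0, 0, 0), g(g(0, 0, 0), g(0, 0, 0), g(0, 0, 0)), ...
So the Herbrand universe is infinite.

infinite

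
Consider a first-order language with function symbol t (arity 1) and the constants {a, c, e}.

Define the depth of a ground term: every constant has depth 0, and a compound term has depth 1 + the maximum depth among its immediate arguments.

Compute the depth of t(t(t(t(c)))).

4

depth(t(c)) = 1 + depth(c) = 1 + 0 = 1
depth(t(t(c))) = 1 + depth(t(c)) = 1 + 1 = 2
depth(t(t(t(c)))) = 1 + depth(t(t(c))) = 1 + 2 = 3
depth(t(t(t(t(c))))) = 1 + depth(t(t(t(c)))) = 1 + 3 = 4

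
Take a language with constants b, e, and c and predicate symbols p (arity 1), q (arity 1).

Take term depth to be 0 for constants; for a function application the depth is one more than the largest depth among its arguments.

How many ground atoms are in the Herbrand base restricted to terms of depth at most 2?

First count ground terms of depth ≤ 2.
With no function symbols every ground term is a constant, so there are exactly 3 ground terms at every depth bound.
N_0 = 3
N_1 = 3
N_2 = 3
Explicitly: b, e, c.
So |H| = 3.
For each predicate symbol, the number of ground atoms is |H| raised to its arity; summing:
  p: 3;  q: 3
Total ground atoms: 3 + 3 = 6.

6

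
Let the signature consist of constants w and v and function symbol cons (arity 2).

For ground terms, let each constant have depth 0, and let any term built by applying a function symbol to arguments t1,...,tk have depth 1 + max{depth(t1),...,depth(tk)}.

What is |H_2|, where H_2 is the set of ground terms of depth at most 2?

Let N_k = |{terms of depth ≤ k}|. Then N_0 = 2 and N_k = 2 + N_{k-1}^2 for k ≥ 1 (one summand per function symbol, arity giving the exponent).
N_0 = 2
N_1 = 2 + 2^2 = 6
N_2 = 2 + 6^2 = 38

38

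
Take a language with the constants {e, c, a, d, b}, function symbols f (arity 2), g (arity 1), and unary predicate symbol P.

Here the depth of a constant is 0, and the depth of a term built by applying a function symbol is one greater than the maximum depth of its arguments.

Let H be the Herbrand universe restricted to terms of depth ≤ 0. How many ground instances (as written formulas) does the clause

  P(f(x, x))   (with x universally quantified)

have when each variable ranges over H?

5

Ground terms of depth ≤ 0:
  Let N_k = |{terms of depth ≤ k}|. Then N_0 = 5 and N_k = 5 + N_{k-1}^2 + N_{k-1} for k ≥ 1 (one summand per function symbol, arity giving the exponent).
  N_0 = 5
  Explicitly: e, c, a, d, b.
So there are 5 ground terms available for substitution.
The body mentions the single quantified variable x; since ground terms form a free algebra, no two substitutions collapse to the same formula.
Number of ground instances = 5.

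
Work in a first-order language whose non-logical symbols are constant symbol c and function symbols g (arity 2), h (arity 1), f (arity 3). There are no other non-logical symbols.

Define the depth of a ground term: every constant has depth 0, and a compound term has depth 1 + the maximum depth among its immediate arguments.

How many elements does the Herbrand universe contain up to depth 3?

Write N_k for the number of ground terms of depth ≤ k. A term of depth ≤ k is either a constant or a function symbol applied to arguments of depth ≤ k−1, so N_k = 1 + N_{k-1}^2 + N_{k-1} + N_{k-1}^3.
N_0 = 1
N_1 = 1 + 1^2 + 1 + 1^3 = 4
N_2 = 1 + 4^2 + 4 + 4^3 = 85
N_3 = 1 + 85^2 + 85 + 85^3 = 621436

621436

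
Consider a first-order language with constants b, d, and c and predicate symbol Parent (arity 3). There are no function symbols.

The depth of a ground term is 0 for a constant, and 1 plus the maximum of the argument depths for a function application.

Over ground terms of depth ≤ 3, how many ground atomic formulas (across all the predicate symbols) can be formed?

First count ground terms of depth ≤ 3.
With no function symbols every ground term is a constant, so there are exactly 3 ground terms at every depth bound.
N_0 = 3
N_1 = 3
N_2 = 3
N_3 = 3
Explicitly: b, d, c.
So |H| = 3.
A ground atom is a predicate applied to a tuple of terms from H, so the count is the sum over predicates of |H|^arity:
  Parent: 3^3 = 27
Total ground atoms: 27.

27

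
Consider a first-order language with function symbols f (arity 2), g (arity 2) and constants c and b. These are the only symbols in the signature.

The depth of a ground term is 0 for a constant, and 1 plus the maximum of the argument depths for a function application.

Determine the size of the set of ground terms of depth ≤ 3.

81610

Let N_k count ground terms of depth at most k. Each non-constant term of depth ≤ k is some function symbol applied to depth-≤(k−1) arguments, giving N_k = 2 + N_{k-1}^2 + N_{k-1}^2.
N_0 = 2
N_1 = 2 + 2^2 + 2^2 = 10
N_2 = 2 + 10^2 + 10^2 = 202
N_3 = 2 + 202^2 + 202^2 = 81610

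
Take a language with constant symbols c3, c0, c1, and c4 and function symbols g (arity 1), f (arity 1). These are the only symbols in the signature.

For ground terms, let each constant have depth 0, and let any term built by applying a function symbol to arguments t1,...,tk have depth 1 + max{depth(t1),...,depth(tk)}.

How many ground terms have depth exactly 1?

8

Let N_k = |{terms of depth ≤ k}|. Then N_0 = 4 and N_k = 4 + N_{k-1} + N_{k-1} for k ≥ 1 (one summand per function symbol, arity giving the exponent).
N_0 = 4
N_1 = 4 + 4 + 4 = 12
Terms of depth exactly 1: N_1 − N_0 = 12 − 4 = 8.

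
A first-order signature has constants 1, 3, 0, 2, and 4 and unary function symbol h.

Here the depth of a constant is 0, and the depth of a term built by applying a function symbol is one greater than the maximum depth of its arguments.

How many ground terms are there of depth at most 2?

15

Let N_k count ground terms of depth at most k. Each non-constant term of depth ≤ k is some function symbol applied to depth-≤(k−1) arguments, giving N_k = 5 + N_{k-1}.
N_0 = 5
N_1 = 5 + 5 = 10
N_2 = 5 + 10 = 15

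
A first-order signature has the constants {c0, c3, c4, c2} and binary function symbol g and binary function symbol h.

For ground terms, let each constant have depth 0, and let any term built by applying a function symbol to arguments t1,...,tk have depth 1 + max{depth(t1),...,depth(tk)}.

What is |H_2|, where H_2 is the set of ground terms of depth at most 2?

2596

Write N_k for the number of ground terms of depth ≤ k. A term of depth ≤ k is either a constant or a function symbol applied to arguments of depth ≤ k−1, so N_k = 4 + N_{k-1}^2 + N_{k-1}^2.
N_0 = 4
N_1 = 4 + 4^2 + 4^2 = 36
N_2 = 4 + 36^2 + 36^2 = 2596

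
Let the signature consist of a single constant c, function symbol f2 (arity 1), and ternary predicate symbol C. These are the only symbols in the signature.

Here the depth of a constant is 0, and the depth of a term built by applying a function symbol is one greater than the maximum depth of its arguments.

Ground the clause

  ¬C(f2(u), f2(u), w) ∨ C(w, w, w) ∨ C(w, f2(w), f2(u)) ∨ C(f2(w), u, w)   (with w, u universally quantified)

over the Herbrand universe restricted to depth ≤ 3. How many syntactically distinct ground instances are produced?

16

Ground terms of depth ≤ 3:
  Let N_k = |{terms of depth ≤ k}|. Then N_0 = 1 and N_k = 1 + N_{k-1} for k ≥ 1 (one summand per function symbol, arity giving the exponent).
  N_0 = 1
  N_1 = 1 + 1 = 2
  N_2 = 1 + 2 = 3
  N_3 = 1 + 3 = 4
So there are 4 ground terms available for substitution.
Each of w, u ranges independently over the available ground terms, and distinct assignments produce distinct instances.
Number of ground instances = 4^2 = 16.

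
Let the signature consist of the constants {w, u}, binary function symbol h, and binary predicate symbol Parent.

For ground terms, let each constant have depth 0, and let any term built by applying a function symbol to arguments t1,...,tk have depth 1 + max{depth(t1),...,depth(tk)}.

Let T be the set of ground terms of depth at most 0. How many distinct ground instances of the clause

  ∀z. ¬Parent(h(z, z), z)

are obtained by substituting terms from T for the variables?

2

Ground terms of depth ≤ 0:
  Count level by level. With function symbols h/2, the terms of depth ≤ k are the 2 constants together with each function applied to depth-≤(k−1) tuples, so N_k = 2 + N_{k-1}^2.
  N_0 = 2
  Explicitly: w, u.
So there are 2 ground terms available for substitution.
The clause has 1 distinct variable (z), which appears in the body. In the free term algebra distinct substitutions yield syntactically distinct ground instances.
Number of ground instances = 2.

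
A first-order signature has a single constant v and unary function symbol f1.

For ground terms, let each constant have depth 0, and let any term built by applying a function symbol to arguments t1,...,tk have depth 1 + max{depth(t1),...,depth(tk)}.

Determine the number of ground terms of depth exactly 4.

Count level by level. With function symbols f1/1, the terms of depth ≤ k are the 1 constant together with each function applied to depth-≤(k−1) tuples, so N_k = 1 + N_{k-1}.
N_0 = 1
N_1 = 1 + 1 = 2
N_2 = 1 + 2 = 3
N_3 = 1 + 3 = 4
N_4 = 1 + 4 = 5
Terms of depth exactly 4: N_4 − N_3 = 5 − 4 = 1.

1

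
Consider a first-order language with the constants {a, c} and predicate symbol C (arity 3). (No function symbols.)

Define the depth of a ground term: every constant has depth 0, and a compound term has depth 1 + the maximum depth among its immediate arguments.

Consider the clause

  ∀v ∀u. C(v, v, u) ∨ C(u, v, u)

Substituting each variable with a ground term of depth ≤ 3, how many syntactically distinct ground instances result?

4

Ground terms of depth ≤ 3:
  With no function symbols every ground term is a constant, so there are exactly 2 ground terms at every depth bound.
  N_0 = 2
  N_1 = 2
  N_2 = 2
  N_3 = 2
  Explicitly: a, c.
So there are 2 ground terms available for substitution.
Each of v, u ranges independently over the available ground terms, and distinct assignments produce distinct instances.
Number of ground instances = 2^2 = 4.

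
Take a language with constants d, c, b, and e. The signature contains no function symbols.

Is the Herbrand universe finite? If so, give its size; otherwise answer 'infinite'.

There are no function symbols, so every ground term is one of the 4 constants.
The Herbrand universe is {d, c, b, e}, which is finite with 4 elements.

4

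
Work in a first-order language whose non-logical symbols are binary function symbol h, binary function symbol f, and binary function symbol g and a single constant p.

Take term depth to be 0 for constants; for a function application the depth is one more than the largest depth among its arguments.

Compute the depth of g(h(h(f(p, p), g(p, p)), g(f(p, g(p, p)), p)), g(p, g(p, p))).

depth(f(p, p)) = 1 + max(0, 0) = 1
depth(g(p, p)) = 1 + max(0, 0) = 1
depth(h(f(p, p), g(p, p))) = 1 + max(1, 1) = 2
depth(f(p, g(p, p))) = 1 + max(0, 1) = 2
depth(g(f(p, g(p, p)), p)) = 1 + max(2, 0) = 3
depth(h(h(f(p, p), g(p, p)), g(f(p, g(p, p)), p))) = 1 + max(2, 3) = 4
depth(g(p, g(p, p))) = 1 + max(0, 1) = 2
depth(g(h(h(f(p, p), g(p, p)), g(f(p, g(p, p)), p)), g(p, g(p, p)))) = 1 + max(4, 2) = 5

5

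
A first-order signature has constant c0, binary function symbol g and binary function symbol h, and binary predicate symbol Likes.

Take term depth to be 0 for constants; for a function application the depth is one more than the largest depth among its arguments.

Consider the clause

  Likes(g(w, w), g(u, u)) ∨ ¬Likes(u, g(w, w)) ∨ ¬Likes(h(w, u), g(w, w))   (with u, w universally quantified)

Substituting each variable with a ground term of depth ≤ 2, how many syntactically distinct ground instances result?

361

Ground terms of depth ≤ 2:
  Write N_k for the number of ground terms of depth ≤ k. A term of depth ≤ k is either a constant or a function symbol applied to arguments of depth ≤ k−1, so N_k = 1 + N_{k-1}^2 + N_{k-1}^2.
  N_0 = 1
  N_1 = 1 + 1^2 + 1^2 = 3
  N_2 = 1 + 3^2 + 3^2 = 19
So there are 19 ground terms available for substitution.
There are 2 variables to instantiate (u, w), each occurring in at least one literal, so different choices give different ground instances.
Number of ground instances = 19^2 = 361.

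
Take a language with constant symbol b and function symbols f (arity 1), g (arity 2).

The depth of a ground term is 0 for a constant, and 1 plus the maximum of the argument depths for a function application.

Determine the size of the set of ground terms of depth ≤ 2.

13

If N_k denotes the number of depth-≤k ground terms, the 1 constant gives N_0 = 1, and each function symbol of arity r contributes N_{k-1}^r new terms at level k: N_k = 1 + N_{k-1} + N_{k-1}^2.
N_0 = 1
N_1 = 1 + 1 + 1^2 = 3
N_2 = 1 + 3 + 3^2 = 13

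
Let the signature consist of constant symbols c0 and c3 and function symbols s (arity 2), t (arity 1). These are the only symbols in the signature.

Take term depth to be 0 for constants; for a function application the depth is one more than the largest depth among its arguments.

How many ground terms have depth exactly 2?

66

Write N_k for the number of ground terms of depth ≤ k. A term of depth ≤ k is either a constant or a function symbol applied to arguments of depth ≤ k−1, so N_k = 2 + N_{k-1}^2 + N_{k-1}.
N_0 = 2
N_1 = 2 + 2^2 + 2 = 8
N_2 = 2 + 8^2 + 8 = 74
Terms of depth exactly 2: N_2 − N_1 = 74 − 8 = 66.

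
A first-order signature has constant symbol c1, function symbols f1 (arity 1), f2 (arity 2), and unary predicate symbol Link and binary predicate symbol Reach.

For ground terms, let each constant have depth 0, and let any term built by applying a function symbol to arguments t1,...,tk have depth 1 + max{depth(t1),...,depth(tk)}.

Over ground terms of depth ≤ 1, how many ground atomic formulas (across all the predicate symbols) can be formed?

First count ground terms of depth ≤ 1.
Let N_k count ground terms of depth at most k. Each non-constant term of depth ≤ k is some function symbol applied to depth-≤(k−1) arguments, giving N_k = 1 + N_{k-1} + N_{k-1}^2.
N_0 = 1
N_1 = 1 + 1 + 1^2 = 3
So |H| = 3.
A ground atom is a predicate applied to a tuple of terms from H, so the count is the sum over predicates of |H|^arity:
  Link: 3;  Reach: 3^2 = 9
Total ground atoms: 3 + 9 = 12.

12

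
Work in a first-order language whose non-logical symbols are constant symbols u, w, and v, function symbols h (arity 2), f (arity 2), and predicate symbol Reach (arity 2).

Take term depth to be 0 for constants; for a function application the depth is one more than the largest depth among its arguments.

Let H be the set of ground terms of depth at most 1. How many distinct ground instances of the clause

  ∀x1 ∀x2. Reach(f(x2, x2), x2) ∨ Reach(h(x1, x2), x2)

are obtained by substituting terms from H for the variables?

Ground terms of depth ≤ 1:
  If N_k denotes the number of depth-≤k ground terms, the 3 constants give N_0 = 3, and each function symbol of arity r contributes N_{k-1}^r new terms at level k: N_k = 3 + N_{k-1}^2 + N_{k-1}^2.
  N_0 = 3
  N_1 = 3 + 3^2 + 3^2 = 21
So there are 21 ground terms available for substitution.
The body mentions every one of the 2 quantified variables; since ground terms form a free algebra, no two substitutions collapse to the same formula.
Number of ground instances = 21^2 = 441.

441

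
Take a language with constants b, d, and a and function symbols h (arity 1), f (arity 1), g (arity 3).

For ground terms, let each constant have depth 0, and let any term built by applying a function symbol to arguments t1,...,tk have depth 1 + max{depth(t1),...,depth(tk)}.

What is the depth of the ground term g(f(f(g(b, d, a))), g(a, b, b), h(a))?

depth(g(b, d, a)) = 1 + max(0, 0, 0) = 1
depth(f(g(b, d, a))) = 1 + depth(g(b, d, a)) = 1 + 1 = 2
depth(f(f(g(b, d, a)))) = 1 + depth(f(g(b, d, a))) = 1 + 2 = 3
depth(g(a, b, b)) = 1 + max(0, 0, 0) = 1
depth(h(a)) = 1 + depth(a) = 1 + 0 = 1
depth(g(f(f(g(b, d, a))), g(a, b, b), h(a))) = 1 + max(3, 1, 1) = 4

4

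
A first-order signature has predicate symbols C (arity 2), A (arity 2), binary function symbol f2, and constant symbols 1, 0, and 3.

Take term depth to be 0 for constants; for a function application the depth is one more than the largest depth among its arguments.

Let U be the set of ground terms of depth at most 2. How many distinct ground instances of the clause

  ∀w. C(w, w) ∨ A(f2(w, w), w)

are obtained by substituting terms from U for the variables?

Ground terms of depth ≤ 2:
  If N_k denotes the number of depth-≤k ground terms, the 3 constants give N_0 = 3, and each function symbol of arity r contributes N_{k-1}^r new terms at level k: N_k = 3 + N_{k-1}^2.
  N_0 = 3
  N_1 = 3 + 3^2 = 12
  N_2 = 3 + 12^2 = 147
So there are 147 ground terms available for substitution.
The body mentions the single quantified variable w; since ground terms form a free algebra, no two substitutions collapse to the same formula.
Number of ground instances = 147.

147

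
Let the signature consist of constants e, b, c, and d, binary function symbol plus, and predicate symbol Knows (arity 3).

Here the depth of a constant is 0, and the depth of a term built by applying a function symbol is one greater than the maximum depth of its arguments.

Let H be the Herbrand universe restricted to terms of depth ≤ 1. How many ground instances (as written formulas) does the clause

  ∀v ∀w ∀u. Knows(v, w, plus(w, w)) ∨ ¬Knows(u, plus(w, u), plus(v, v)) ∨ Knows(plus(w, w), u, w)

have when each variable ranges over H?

Ground terms of depth ≤ 1:
  Let N_k = |{terms of depth ≤ k}|. Then N_0 = 4 and N_k = 4 + N_{k-1}^2 for k ≥ 1 (one summand per function symbol, arity giving the exponent).
  N_0 = 4
  N_1 = 4 + 4^2 = 20
So there are 20 ground terms available for substitution.
The clause has 3 distinct variables (v, w, u), each appearing in the body. In the free term algebra distinct substitutions yield syntactically distinct ground instances.
Number of ground instances = 20^3 = 8000.

8000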